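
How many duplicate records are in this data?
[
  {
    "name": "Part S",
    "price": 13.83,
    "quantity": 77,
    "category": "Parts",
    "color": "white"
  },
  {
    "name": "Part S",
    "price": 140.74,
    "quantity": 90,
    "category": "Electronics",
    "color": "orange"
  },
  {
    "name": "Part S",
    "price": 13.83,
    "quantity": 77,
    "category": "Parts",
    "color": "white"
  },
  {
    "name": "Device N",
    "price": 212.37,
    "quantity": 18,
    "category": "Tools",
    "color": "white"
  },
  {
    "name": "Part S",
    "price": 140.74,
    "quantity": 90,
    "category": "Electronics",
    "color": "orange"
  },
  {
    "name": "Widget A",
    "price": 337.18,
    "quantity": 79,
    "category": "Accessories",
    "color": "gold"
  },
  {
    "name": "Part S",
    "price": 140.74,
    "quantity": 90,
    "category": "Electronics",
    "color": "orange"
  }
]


Checking 7 records for duplicates:

  Row 1: Part S ($13.83, qty 77)
  Row 2: Part S ($140.74, qty 90)
  Row 3: Part S ($13.83, qty 77) <-- DUPLICATE
  Row 4: Device N ($212.37, qty 18)
  Row 5: Part S ($140.74, qty 90) <-- DUPLICATE
  Row 6: Widget A ($337.18, qty 79)
  Row 7: Part S ($140.74, qty 90) <-- DUPLICATE

Duplicates found: 3
Unique records: 4

3 duplicates, 4 unique


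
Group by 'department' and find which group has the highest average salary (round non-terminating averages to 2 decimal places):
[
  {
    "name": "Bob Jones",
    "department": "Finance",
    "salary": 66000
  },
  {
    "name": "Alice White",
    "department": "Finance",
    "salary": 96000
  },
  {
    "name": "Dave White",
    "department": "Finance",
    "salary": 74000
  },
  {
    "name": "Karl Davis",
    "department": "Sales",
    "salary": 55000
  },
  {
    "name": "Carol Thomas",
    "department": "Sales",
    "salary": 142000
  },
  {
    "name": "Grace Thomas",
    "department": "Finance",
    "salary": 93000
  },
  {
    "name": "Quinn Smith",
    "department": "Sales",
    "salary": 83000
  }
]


Group by: department

Groups:
  Finance: 4 people, avg salary = 329000/4 = $82250
  Sales: 3 people, avg salary = 280000/3 ≈ $93333.33

Highest average salary: Sales (≈$93333.33)

Sales (≈$93333.33)


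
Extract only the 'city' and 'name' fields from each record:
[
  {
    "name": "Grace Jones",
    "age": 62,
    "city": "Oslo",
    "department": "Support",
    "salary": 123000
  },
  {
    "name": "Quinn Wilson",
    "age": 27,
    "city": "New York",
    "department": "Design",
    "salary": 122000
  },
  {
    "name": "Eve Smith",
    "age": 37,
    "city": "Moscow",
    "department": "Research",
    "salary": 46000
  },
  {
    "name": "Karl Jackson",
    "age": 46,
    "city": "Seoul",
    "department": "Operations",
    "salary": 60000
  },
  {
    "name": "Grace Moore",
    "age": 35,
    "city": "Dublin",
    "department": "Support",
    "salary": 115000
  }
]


Original: 5 records with fields: name, age, city, department, salary
Keep: ['city', 'name']
Drop: ['age', 'department', 'salary']
Result: 5 records, 2 fields each

[
  {
    "city": "Oslo",
    "name": "Grace Jones"
  },
  {
    "city": "New York",
    "name": "Quinn Wilson"
  },
  {
    "city": "Moscow",
    "name": "Eve Smith"
  },
  {
    "city": "Seoul",
    "name": "Karl Jackson"
  },
  {
    "city": "Dublin",
    "name": "Grace Moore"
  }
]


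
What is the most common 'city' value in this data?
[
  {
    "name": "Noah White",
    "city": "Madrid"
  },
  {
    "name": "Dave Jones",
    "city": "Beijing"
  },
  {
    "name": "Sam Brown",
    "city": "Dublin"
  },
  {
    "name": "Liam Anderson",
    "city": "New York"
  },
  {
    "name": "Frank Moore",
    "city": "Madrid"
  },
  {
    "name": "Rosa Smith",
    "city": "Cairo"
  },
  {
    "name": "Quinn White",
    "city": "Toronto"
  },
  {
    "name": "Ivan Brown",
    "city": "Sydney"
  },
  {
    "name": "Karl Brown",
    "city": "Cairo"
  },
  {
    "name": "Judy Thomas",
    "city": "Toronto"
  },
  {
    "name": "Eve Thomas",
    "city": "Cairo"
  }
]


Counting 'city' values across 11 records:

  Cairo: 3 ###
  Madrid: 2 ##
  Toronto: 2 ##
  Beijing: 1 #
  Dublin: 1 #
  New York: 1 #
  Sydney: 1 #

Most common: Cairo (3 times)

Cairo (3 times)


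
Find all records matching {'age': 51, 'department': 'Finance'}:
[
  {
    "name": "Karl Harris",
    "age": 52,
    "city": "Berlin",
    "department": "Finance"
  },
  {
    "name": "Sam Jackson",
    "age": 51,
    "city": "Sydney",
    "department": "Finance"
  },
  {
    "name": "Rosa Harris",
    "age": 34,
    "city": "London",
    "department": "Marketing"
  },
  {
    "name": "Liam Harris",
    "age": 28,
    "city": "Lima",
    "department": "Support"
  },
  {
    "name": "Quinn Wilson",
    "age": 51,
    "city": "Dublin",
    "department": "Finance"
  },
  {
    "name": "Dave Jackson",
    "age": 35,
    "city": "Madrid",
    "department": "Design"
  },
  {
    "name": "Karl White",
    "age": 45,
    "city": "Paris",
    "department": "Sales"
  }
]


Search criteria: {'age': 51, 'department': 'Finance'}

Checking 7 records:
  Karl Harris: {age: 52, department: Finance}
  Sam Jackson: {age: 51, department: Finance} <-- MATCH
  Rosa Harris: {age: 34, department: Marketing}
  Liam Harris: {age: 28, department: Support}
  Quinn Wilson: {age: 51, department: Finance} <-- MATCH
  Dave Jackson: {age: 35, department: Design}
  Karl White: {age: 45, department: Sales}

Matches: ["Sam Jackson", "Quinn Wilson"]

["Sam Jackson", "Quinn Wilson"]


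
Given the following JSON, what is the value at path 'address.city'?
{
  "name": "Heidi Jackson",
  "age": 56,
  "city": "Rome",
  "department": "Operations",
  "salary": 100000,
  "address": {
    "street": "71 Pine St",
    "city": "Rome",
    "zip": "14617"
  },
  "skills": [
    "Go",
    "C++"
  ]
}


Query: address.city
Path: address -> city
Value: Rome

Rome


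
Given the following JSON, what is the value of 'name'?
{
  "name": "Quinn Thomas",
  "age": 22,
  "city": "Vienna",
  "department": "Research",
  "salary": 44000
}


Looking up field 'name'
Value: Quinn Thomas

Quinn Thomas


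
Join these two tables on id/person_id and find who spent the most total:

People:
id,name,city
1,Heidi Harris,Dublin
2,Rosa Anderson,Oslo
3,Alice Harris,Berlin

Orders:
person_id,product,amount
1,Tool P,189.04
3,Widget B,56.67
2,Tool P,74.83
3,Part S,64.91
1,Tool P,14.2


Join on: people.id = orders.person_id

Joined rows:
  Heidi Harris (Dublin) bought Tool P for $189.04
  Alice Harris (Berlin) bought Widget B for $56.67
  Rosa Anderson (Oslo) bought Tool P for $74.83
  Alice Harris (Berlin) bought Part S for $64.91
  Heidi Harris (Dublin) bought Tool P for $14.2

Total per person:
  Heidi Harris: $203.24
  Alice Harris: $121.58
  Rosa Anderson: $74.83

Top spender: Heidi Harris ($203.24)

Heidi Harris ($203.24)


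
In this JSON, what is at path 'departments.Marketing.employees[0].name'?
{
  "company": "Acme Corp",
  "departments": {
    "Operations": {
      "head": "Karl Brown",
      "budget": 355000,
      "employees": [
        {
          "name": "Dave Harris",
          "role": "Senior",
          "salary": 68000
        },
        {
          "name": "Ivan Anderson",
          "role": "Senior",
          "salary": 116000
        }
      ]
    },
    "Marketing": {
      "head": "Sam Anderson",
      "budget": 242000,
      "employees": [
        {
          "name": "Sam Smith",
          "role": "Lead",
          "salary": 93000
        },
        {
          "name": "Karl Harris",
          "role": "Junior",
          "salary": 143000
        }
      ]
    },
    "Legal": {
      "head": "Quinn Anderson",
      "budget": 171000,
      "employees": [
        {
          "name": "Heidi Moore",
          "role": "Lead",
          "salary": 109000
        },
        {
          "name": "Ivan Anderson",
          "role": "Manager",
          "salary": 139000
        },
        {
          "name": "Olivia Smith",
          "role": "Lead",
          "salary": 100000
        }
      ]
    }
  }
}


Path: departments.Marketing.employees[0].name

Navigate:
  -> departments
  -> Marketing
  -> employees[0].name = 'Sam Smith'

Sam Smith


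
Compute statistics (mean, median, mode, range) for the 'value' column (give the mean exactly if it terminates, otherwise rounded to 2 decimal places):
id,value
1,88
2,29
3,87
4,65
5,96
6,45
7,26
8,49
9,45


Data: [88, 29, 87, 65, 96, 45, 26, 49, 45]
Count: 9
Sum: 530
Mean: 530/9 ≈ 58.89 (rounded to 2 decimal places)
Sorted: [26, 29, 45, 45, 49, 65, 87, 88, 96]
Median: 49.0
Mode: 45 (2 times)
Range: 96 - 26 = 70
Min: 26, Max: 96

mean≈58.89, median=49.0, mode=45, range=70


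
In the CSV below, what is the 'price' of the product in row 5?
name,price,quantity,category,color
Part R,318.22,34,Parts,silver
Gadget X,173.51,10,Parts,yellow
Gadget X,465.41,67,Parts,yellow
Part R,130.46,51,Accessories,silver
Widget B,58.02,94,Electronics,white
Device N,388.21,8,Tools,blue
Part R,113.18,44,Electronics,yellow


Query: Row 5 ('Widget B'), column 'price'
Value: 58.02

58.02


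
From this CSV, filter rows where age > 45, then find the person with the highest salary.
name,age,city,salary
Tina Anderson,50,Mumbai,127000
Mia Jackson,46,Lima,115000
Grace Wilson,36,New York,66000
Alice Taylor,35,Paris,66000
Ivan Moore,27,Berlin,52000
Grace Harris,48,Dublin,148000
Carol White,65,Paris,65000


Filter: age > 45
Sort by: salary (descending)

Filtered records (4):
  Grace Harris, age 48, salary $148000
  Tina Anderson, age 50, salary $127000
  Mia Jackson, age 46, salary $115000
  Carol White, age 65, salary $65000

Highest salary: Grace Harris ($148000)

Grace Harris


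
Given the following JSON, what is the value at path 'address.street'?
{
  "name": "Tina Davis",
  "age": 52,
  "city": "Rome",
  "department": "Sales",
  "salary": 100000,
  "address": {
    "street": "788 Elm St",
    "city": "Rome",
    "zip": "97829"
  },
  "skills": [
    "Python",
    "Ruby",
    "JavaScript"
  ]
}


Query: address.street
Path: address -> street
Value: 788 Elm St

788 Elm St


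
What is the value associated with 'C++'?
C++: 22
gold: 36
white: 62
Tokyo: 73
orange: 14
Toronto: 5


Looking up key 'C++'
Value: 22

22


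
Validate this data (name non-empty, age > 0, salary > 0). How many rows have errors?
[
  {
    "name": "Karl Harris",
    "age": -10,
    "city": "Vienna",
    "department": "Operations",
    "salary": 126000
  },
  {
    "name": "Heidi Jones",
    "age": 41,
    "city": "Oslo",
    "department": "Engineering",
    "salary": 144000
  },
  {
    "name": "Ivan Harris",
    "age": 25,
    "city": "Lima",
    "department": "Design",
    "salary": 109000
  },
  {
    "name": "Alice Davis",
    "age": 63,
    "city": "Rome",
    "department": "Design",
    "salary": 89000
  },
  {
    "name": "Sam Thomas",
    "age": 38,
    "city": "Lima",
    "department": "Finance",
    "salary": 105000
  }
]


Validating 5 records:
Rules: name non-empty, age > 0, salary > 0

  Row 1 (Karl Harris): negative age: -10
  Row 2 (Heidi Jones): OK
  Row 3 (Ivan Harris): OK
  Row 4 (Alice Davis): OK
  Row 5 (Sam Thomas): OK

Total errors: 1

1 errors


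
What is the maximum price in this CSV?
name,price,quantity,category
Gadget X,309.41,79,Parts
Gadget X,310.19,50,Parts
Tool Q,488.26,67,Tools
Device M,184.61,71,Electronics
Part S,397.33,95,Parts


Computing maximum price:
Values: [309.41, 310.19, 488.26, 184.61, 397.33]
Max = 488.26

488.26


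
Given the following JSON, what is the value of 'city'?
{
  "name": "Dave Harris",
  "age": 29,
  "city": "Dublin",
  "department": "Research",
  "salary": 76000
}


Looking up field 'city'
Value: Dublin

Dublin


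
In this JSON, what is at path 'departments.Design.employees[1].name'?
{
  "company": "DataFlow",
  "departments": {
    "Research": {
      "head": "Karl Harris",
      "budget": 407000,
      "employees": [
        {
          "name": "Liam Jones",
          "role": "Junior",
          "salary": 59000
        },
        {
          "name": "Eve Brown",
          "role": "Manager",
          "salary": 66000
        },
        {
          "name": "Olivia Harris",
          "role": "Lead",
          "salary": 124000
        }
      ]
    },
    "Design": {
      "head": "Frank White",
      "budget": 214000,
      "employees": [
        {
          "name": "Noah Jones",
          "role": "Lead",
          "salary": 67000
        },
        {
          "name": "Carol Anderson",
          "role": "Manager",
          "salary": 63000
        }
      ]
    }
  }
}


Path: departments.Design.employees[1].name

Navigate:
  -> departments
  -> Design
  -> employees[1].name = 'Carol Anderson'

Carol Anderson


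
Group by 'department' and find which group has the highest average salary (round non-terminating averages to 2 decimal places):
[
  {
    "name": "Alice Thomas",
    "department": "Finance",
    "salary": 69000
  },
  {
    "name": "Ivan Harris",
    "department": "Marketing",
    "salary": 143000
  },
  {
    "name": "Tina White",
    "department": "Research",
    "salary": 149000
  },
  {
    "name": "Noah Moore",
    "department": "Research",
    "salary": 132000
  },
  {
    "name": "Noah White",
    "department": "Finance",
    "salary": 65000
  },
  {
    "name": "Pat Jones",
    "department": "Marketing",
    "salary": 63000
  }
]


Group by: department

Groups:
  Finance: 2 people, avg salary = 134000/2 = $67000
  Marketing: 2 people, avg salary = 206000/2 = $103000
  Research: 2 people, avg salary = 281000/2 = $140500

Highest average salary: Research ($140500)

Research ($140500)


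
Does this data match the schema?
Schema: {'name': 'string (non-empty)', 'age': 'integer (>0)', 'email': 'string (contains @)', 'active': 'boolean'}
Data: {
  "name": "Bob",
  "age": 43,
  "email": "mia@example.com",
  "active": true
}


Validating each field against schema:
  name: OK (non-empty string)
  age: OK (positive integer)
  email: OK (string with @)
  active: OK (boolean)

Result: VALID

VALID


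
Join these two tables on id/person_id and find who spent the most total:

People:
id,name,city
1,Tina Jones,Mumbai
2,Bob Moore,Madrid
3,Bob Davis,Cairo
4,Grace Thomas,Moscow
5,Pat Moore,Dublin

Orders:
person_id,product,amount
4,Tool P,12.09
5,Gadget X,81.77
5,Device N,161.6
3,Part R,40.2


Join on: people.id = orders.person_id

Joined rows:
  Grace Thomas (Moscow) bought Tool P for $12.09
  Pat Moore (Dublin) bought Gadget X for $81.77
  Pat Moore (Dublin) bought Device N for $161.6
  Bob Davis (Cairo) bought Part R for $40.2

Total per person:
  Pat Moore: $243.37
  Bob Davis: $40.20
  Grace Thomas: $12.09

Top spender: Pat Moore ($243.37)

Pat Moore ($243.37)


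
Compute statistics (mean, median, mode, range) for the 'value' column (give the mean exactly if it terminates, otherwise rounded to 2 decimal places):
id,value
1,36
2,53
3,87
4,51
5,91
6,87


Data: [36, 53, 87, 51, 91, 87]
Count: 6
Sum: 405
Mean: 405/6 = 67.5
Sorted: [36, 51, 53, 87, 87, 91]
Median: 70.0
Mode: 87 (2 times)
Range: 91 - 36 = 55
Min: 36, Max: 91

mean=67.5, median=70.0, mode=87, range=55


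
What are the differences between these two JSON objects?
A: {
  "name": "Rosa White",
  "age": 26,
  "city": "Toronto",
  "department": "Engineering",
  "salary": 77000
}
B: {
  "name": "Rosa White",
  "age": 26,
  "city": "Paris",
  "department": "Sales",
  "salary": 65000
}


Comparing each field (in key order):
  name: same
  age: same
  city: DIFFERENT
  department: DIFFERENT
  salary: DIFFERENT
Differences:
  city: Toronto -> Paris
  department: Engineering -> Sales
  salary: 77000 -> 65000

3 field(s) changed

3 changes: city, department, salary


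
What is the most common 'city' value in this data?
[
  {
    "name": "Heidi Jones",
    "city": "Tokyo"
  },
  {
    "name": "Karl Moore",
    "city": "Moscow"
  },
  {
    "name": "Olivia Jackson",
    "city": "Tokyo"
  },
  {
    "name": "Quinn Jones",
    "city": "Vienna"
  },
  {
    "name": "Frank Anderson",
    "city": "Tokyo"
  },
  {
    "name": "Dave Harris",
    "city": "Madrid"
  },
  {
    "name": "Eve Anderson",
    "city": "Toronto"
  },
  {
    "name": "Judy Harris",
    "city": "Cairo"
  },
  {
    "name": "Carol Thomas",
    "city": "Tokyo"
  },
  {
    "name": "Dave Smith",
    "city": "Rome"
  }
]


Counting 'city' values across 10 records:

  Tokyo: 4 ####
  Moscow: 1 #
  Vienna: 1 #
  Madrid: 1 #
  Toronto: 1 #
  Cairo: 1 #
  Rome: 1 #

Most common: Tokyo (4 times)

Tokyo (4 times)


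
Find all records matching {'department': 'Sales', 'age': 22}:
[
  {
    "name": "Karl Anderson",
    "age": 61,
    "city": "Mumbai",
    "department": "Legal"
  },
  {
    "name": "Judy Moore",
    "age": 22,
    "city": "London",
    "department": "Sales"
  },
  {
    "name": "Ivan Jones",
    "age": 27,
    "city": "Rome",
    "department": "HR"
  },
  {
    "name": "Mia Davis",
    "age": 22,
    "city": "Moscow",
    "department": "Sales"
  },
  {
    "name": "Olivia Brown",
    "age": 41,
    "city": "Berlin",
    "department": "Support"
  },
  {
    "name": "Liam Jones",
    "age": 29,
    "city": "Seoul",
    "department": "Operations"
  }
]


Search criteria: {'department': 'Sales', 'age': 22}

Checking 6 records:
  Karl Anderson: {department: Legal, age: 61}
  Judy Moore: {department: Sales, age: 22} <-- MATCH
  Ivan Jones: {department: HR, age: 27}
  Mia Davis: {department: Sales, age: 22} <-- MATCH
  Olivia Brown: {department: Support, age: 41}
  Liam Jones: {department: Operations, age: 29}

Matches: ["Judy Moore", "Mia Davis"]

["Judy Moore", "Mia Davis"]


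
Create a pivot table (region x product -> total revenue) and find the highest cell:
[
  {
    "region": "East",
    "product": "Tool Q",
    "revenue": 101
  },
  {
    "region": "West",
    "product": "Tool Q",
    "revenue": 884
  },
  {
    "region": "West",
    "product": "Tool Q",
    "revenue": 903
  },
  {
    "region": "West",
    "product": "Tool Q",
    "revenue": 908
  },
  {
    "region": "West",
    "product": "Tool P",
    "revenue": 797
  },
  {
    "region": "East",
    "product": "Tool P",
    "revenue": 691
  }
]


Pivot: region (rows) x product (columns) -> total revenue

     Tool P        Tool Q      
East           691           101  
West           797          2695  

Highest: West / Tool Q = $2695

West / Tool Q = $2695


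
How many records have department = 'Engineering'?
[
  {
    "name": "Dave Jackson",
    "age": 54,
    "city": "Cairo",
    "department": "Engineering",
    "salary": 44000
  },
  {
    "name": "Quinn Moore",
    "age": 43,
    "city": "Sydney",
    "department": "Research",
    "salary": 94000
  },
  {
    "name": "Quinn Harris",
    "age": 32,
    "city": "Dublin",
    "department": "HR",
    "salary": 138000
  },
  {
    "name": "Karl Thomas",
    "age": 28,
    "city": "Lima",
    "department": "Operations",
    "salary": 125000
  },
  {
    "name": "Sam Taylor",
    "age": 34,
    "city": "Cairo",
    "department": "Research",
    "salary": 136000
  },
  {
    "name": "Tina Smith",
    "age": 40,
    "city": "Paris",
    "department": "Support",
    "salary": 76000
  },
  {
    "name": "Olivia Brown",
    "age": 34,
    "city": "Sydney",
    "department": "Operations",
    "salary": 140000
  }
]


Data: 7 records
Condition: department = 'Engineering'

Checking each record:
  Dave Jackson: Engineering MATCH
  Quinn Moore: Research
  Quinn Harris: HR
  Karl Thomas: Operations
  Sam Taylor: Research
  Tina Smith: Support
  Olivia Brown: Operations

Count: 1

1


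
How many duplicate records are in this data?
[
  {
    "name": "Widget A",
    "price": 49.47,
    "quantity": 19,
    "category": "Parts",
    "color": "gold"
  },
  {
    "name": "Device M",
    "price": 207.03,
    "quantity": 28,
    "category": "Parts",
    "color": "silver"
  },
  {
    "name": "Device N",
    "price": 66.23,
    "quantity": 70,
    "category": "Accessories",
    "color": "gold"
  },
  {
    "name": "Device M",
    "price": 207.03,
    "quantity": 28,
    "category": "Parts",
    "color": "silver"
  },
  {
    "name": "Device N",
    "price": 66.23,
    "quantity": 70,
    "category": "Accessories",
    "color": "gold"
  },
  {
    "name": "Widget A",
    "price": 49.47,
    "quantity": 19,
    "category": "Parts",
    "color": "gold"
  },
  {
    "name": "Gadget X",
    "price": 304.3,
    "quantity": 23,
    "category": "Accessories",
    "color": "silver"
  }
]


Checking 7 records for duplicates:

  Row 1: Widget A ($49.47, qty 19)
  Row 2: Device M ($207.03, qty 28)
  Row 3: Device N ($66.23, qty 70)
  Row 4: Device M ($207.03, qty 28) <-- DUPLICATE
  Row 5: Device N ($66.23, qty 70) <-- DUPLICATE
  Row 6: Widget A ($49.47, qty 19) <-- DUPLICATE
  Row 7: Gadget X ($304.3, qty 23)

Duplicates found: 3
Unique records: 4

3 duplicates, 4 unique


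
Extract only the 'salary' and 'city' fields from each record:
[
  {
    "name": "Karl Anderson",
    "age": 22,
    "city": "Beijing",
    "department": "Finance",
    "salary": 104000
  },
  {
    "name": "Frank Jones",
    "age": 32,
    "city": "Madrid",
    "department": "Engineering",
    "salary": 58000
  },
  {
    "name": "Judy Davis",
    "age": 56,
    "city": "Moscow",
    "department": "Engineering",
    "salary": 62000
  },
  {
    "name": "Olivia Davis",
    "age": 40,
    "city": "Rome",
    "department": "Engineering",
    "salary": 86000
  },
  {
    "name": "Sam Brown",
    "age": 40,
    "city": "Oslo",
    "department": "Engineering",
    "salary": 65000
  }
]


Original: 5 records with fields: name, age, city, department, salary
Keep: ['salary', 'city']
Drop: ['name', 'age', 'department']
Result: 5 records, 2 fields each

[
  {
    "salary": 104000,
    "city": "Beijing"
  },
  {
    "salary": 58000,
    "city": "Madrid"
  },
  {
    "salary": 62000,
    "city": "Moscow"
  },
  {
    "salary": 86000,
    "city": "Rome"
  },
  {
    "salary": 65000,
    "city": "Oslo"
  }
]


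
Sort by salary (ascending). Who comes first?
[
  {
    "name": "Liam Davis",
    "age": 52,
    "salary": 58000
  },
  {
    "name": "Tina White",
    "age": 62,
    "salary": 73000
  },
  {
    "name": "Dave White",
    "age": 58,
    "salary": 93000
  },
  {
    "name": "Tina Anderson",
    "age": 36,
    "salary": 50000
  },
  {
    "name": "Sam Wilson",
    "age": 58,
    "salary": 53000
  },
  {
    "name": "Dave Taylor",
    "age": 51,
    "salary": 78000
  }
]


Sort by: salary (ascending)

Sorted order:
  1. Tina Anderson (salary = 50000)
  2. Sam Wilson (salary = 53000)
  3. Liam Davis (salary = 58000)
  4. Tina White (salary = 73000)
  5. Dave Taylor (salary = 78000)
  6. Dave White (salary = 93000)

First: Tina Anderson

Tina Anderson


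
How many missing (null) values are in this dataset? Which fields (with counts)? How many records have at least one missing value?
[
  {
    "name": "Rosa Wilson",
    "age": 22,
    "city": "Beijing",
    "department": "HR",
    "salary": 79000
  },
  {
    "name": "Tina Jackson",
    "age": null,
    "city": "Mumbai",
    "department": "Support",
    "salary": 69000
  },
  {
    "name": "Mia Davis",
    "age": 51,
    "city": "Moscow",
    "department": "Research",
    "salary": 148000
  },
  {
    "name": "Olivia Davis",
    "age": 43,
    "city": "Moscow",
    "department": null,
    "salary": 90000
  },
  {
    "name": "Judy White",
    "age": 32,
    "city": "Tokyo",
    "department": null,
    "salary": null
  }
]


Checking for missing (null) values in 5 records:

  Rosa Wilson: complete
  Tina Jackson: age
  Mia Davis: complete
  Olivia Davis: department
  Judy White: department, salary

Per field:
  name: 0 missing
  age: 1 missing
  city: 0 missing
  department: 2 missing
  salary: 1 missing

Total missing values: 4
Records with any missing: 3

4 missing values (age: 1, department: 2, salary: 1); 3 incomplete records


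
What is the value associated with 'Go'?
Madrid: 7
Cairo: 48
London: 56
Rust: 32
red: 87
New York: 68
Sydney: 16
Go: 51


Looking up key 'Go'
Value: 51

51


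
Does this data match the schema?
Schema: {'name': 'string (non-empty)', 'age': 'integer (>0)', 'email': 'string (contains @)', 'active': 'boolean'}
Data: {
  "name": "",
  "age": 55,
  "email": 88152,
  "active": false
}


Validating each field against schema:
  name: FAIL ("" is an empty string)
  age: OK (positive integer)
  email: FAIL (88152 is not a string)
  active: OK (boolean)

Result: INVALID (2 errors: name, email)

INVALID (2 errors: name, email)


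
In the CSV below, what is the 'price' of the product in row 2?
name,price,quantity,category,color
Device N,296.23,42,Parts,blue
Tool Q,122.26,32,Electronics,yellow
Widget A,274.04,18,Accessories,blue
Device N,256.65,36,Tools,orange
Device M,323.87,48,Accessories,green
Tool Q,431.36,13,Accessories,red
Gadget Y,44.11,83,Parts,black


Query: Row 2 ('Tool Q'), column 'price'
Value: 122.26

122.26


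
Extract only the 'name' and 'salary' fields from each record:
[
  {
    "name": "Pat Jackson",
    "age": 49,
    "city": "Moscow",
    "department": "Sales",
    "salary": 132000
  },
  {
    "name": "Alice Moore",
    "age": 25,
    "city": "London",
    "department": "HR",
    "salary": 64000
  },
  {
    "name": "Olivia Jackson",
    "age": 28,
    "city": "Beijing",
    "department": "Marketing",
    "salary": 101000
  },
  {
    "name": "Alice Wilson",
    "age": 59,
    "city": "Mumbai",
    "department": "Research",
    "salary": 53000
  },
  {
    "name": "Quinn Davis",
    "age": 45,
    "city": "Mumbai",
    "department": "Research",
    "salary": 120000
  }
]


Original: 5 records with fields: name, age, city, department, salary
Keep: ['name', 'salary']
Drop: ['age', 'city', 'department']
Result: 5 records, 2 fields each

[
  {
    "name": "Pat Jackson",
    "salary": 132000
  },
  {
    "name": "Alice Moore",
    "salary": 64000
  },
  {
    "name": "Olivia Jackson",
    "salary": 101000
  },
  {
    "name": "Alice Wilson",
    "salary": 53000
  },
  {
    "name": "Quinn Davis",
    "salary": 120000
  }
]


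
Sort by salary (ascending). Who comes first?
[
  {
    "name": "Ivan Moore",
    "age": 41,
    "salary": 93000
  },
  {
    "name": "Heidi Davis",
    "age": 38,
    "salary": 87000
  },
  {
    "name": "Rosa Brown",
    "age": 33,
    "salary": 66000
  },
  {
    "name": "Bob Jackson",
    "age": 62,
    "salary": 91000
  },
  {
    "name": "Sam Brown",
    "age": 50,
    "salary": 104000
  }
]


Sort by: salary (ascending)

Sorted order:
  1. Rosa Brown (salary = 66000)
  2. Heidi Davis (salary = 87000)
  3. Bob Jackson (salary = 91000)
  4. Ivan Moore (salary = 93000)
  5. Sam Brown (salary = 104000)

First: Rosa Brown

Rosa Brown


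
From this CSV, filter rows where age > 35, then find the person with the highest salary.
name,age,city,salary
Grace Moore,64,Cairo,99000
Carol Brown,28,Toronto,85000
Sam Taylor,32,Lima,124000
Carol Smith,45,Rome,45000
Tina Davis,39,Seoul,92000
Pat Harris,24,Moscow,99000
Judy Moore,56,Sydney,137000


Filter: age > 35
Sort by: salary (descending)

Filtered records (4):
  Judy Moore, age 56, salary $137000
  Grace Moore, age 64, salary $99000
  Tina Davis, age 39, salary $92000
  Carol Smith, age 45, salary $45000

Highest salary: Judy Moore ($137000)

Judy Moore


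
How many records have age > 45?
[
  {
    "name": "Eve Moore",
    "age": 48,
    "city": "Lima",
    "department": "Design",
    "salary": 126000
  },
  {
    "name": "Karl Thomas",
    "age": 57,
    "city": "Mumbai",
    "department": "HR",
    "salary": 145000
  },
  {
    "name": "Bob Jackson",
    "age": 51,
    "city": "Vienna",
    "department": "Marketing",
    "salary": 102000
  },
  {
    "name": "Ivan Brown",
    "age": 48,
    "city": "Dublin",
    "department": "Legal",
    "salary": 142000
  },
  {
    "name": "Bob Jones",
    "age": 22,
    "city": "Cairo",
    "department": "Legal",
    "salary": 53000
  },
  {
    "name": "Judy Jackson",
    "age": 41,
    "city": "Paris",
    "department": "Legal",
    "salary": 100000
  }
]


Data: 6 records
Condition: age > 45

Checking each record:
  Eve Moore: 48 MATCH
  Karl Thomas: 57 MATCH
  Bob Jackson: 51 MATCH
  Ivan Brown: 48 MATCH
  Bob Jones: 22
  Judy Jackson: 41

Count: 4

4


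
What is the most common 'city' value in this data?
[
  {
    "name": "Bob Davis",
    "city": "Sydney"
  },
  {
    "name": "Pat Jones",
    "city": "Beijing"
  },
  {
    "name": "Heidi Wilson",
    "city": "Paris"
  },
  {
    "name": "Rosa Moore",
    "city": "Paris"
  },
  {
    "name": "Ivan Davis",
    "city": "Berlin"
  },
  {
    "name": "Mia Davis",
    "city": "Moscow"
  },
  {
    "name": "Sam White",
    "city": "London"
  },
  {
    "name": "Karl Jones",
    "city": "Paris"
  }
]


Counting 'city' values across 8 records:

  Paris: 3 ###
  Sydney: 1 #
  Beijing: 1 #
  Berlin: 1 #
  Moscow: 1 #
  London: 1 #

Most common: Paris (3 times)

Paris (3 times)


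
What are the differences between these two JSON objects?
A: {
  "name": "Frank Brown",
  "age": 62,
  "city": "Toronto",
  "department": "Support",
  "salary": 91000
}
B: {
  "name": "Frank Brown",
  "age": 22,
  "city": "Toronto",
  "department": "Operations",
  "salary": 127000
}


Comparing each field (in key order):
  name: same
  age: DIFFERENT
  city: same
  department: DIFFERENT
  salary: DIFFERENT
Differences:
  age: 62 -> 22
  department: Support -> Operations
  salary: 91000 -> 127000

3 field(s) changed

3 changes: age, department, salary


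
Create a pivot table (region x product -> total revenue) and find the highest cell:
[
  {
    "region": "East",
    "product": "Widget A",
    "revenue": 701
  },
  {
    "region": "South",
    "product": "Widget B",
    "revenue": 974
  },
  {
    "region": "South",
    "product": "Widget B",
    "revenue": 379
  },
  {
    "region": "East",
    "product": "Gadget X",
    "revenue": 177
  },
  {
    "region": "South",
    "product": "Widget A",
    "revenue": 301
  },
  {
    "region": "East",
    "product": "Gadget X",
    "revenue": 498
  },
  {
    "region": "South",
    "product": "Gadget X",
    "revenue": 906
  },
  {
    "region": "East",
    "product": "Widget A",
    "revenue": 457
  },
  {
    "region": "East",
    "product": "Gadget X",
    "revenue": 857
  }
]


Pivot: region (rows) x product (columns) -> total revenue

     Gadget X      Widget A      Widget B    
East          1532          1158             0  
South          906           301          1353  

Highest: East / Gadget X = $1532

East / Gadget X = $1532


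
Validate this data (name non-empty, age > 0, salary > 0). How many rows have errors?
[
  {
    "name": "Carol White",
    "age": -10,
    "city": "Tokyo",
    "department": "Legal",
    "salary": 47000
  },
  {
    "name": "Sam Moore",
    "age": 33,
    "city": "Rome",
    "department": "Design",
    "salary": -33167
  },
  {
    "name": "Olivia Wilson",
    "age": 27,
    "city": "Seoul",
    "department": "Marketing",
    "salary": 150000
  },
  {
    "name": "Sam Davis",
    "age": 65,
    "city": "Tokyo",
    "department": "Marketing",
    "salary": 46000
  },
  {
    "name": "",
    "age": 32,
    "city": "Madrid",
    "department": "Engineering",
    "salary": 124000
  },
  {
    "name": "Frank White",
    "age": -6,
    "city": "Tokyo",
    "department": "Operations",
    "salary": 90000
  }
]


Validating 6 records:
Rules: name non-empty, age > 0, salary > 0

  Row 1 (Carol White): negative age: -10
  Row 2 (Sam Moore): negative salary: -33167
  Row 3 (Olivia Wilson): OK
  Row 4 (Sam Davis): OK
  Row 5 (???): empty name
  Row 6 (Frank White): negative age: -6

Total errors: 4

4 errors


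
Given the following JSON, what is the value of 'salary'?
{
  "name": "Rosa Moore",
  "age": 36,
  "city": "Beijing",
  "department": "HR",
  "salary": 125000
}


Looking up field 'salary'
Value: 125000

125000


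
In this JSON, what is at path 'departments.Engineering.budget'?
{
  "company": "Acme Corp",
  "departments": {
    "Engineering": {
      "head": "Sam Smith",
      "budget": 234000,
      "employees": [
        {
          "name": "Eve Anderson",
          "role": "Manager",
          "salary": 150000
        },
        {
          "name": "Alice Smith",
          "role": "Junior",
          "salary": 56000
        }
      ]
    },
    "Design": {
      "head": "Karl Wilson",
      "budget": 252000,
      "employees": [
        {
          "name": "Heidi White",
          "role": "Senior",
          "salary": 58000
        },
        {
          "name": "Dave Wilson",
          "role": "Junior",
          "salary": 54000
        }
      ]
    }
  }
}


Path: departments.Engineering.budget

Navigate:
  -> departments
  -> Engineering
  -> budget = 234000

234000


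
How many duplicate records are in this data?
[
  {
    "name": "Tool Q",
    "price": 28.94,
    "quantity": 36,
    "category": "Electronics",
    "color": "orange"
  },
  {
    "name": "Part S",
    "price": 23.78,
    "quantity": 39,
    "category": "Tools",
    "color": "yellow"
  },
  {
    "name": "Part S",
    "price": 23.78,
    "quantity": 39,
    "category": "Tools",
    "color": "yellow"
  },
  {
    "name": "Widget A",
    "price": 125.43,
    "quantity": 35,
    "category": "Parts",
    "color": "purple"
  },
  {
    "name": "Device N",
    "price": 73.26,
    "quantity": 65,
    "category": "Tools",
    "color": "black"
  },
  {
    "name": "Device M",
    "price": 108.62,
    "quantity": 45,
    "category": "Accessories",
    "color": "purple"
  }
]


Checking 6 records for duplicates:

  Row 1: Tool Q ($28.94, qty 36)
  Row 2: Part S ($23.78, qty 39)
  Row 3: Part S ($23.78, qty 39) <-- DUPLICATE
  Row 4: Widget A ($125.43, qty 35)
  Row 5: Device N ($73.26, qty 65)
  Row 6: Device M ($108.62, qty 45)

Duplicates found: 1
Unique records: 5

1 duplicates, 5 unique


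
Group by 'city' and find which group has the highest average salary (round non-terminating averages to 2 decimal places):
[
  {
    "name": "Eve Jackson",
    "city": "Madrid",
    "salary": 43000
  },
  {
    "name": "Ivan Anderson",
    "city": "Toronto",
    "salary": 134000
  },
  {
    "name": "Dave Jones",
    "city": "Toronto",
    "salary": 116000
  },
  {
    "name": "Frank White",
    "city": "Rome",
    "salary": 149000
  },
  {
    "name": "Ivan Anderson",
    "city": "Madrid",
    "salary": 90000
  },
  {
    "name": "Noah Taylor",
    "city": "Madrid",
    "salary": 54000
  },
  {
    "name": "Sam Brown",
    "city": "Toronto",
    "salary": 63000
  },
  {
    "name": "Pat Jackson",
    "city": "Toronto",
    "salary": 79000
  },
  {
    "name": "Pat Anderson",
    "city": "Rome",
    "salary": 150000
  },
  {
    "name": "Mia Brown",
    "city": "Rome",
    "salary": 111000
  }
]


Group by: city

Groups:
  Madrid: 3 people, avg salary = 187000/3 ≈ $62333.33
  Rome: 3 people, avg salary = 410000/3 ≈ $136666.67
  Toronto: 4 people, avg salary = 392000/4 = $98000

Highest average salary: Rome (≈$136666.67)

Rome (≈$136666.67)


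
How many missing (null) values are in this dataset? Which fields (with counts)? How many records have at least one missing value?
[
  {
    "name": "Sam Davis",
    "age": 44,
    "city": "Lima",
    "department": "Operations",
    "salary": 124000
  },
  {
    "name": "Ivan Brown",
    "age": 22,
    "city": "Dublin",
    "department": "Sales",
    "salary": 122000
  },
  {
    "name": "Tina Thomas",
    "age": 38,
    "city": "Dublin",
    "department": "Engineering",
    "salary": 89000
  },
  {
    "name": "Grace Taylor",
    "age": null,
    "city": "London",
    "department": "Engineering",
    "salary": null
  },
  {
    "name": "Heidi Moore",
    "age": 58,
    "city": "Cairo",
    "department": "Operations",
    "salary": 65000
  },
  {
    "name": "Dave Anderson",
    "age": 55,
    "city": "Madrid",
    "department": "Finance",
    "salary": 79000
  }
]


Checking for missing (null) values in 6 records:

  Sam Davis: complete
  Ivan Brown: complete
  Tina Thomas: complete
  Grace Taylor: age, salary
  Heidi Moore: complete
  Dave Anderson: complete

Per field:
  name: 0 missing
  age: 1 missing
  city: 0 missing
  department: 0 missing
  salary: 1 missing

Total missing values: 2
Records with any missing: 1

2 missing values (age: 1, salary: 1); 1 incomplete records


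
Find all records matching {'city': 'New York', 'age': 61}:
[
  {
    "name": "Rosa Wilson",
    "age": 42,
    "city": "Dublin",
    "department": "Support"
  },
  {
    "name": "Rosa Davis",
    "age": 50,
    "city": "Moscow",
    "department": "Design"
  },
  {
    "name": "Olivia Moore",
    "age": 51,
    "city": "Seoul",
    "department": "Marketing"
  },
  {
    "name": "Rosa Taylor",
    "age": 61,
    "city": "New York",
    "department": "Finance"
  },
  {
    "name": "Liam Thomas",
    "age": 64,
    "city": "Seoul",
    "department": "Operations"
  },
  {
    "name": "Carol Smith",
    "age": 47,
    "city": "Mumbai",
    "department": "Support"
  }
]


Search criteria: {'city': 'New York', 'age': 61}

Checking 6 records:
  Rosa Wilson: {city: Dublin, age: 42}
  Rosa Davis: {city: Moscow, age: 50}
  Olivia Moore: {city: Seoul, age: 51}
  Rosa Taylor: {city: New York, age: 61} <-- MATCH
  Liam Thomas: {city: Seoul, age: 64}
  Carol Smith: {city: Mumbai, age: 47}

Matches: ["Rosa Taylor"]

["Rosa Taylor"]


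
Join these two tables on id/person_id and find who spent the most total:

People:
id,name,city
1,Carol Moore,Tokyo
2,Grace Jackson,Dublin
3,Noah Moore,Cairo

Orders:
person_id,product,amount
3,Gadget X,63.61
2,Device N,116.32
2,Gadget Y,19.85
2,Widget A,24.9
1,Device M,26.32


Join on: people.id = orders.person_id

Joined rows:
  Noah Moore (Cairo) bought Gadget X for $63.61
  Grace Jackson (Dublin) bought Device N for $116.32
  Grace Jackson (Dublin) bought Gadget Y for $19.85
  Grace Jackson (Dublin) bought Widget A for $24.9
  Carol Moore (Tokyo) bought Device M for $26.32

Total per person:
  Grace Jackson: $161.07
  Noah Moore: $63.61
  Carol Moore: $26.32

Top spender: Grace Jackson ($161.07)

Grace Jackson ($161.07)


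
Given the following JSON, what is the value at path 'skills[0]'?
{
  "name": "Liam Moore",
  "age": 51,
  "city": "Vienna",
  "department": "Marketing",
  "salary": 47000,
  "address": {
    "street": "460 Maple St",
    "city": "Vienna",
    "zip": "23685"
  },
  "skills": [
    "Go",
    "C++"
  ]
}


Query: skills[0]
Path: skills -> first element
Value: Go

Go


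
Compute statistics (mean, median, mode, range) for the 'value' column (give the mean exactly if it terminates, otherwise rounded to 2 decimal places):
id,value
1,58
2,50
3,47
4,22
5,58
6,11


Data: [58, 50, 47, 22, 58, 11]
Count: 6
Sum: 246
Mean: 246/6 = 41
Sorted: [11, 22, 47, 50, 58, 58]
Median: 48.5
Mode: 58 (2 times)
Range: 58 - 11 = 47
Min: 11, Max: 58

mean=41, median=48.5, mode=58, range=47


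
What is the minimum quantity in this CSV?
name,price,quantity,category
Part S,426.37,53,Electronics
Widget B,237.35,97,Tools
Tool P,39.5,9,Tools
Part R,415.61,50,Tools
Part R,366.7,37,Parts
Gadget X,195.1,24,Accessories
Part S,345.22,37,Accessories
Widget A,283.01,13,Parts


Computing minimum quantity:
Values: [53, 97, 9, 50, 37, 24, 37, 13]
Min = 9

9


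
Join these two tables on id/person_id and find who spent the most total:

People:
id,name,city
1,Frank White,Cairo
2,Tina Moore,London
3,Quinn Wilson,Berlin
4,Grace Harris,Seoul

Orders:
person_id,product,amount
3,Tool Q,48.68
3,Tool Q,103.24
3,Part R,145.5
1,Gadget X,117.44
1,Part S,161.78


Join on: people.id = orders.person_id

Joined rows:
  Quinn Wilson (Berlin) bought Tool Q for $48.68
  Quinn Wilson (Berlin) bought Tool Q for $103.24
  Quinn Wilson (Berlin) bought Part R for $145.5
  Frank White (Cairo) bought Gadget X for $117.44
  Frank White (Cairo) bought Part S for $161.78

Total per person:
  Quinn Wilson: $297.42
  Frank White: $279.22

Top spender: Quinn Wilson ($297.42)

Quinn Wilson ($297.42)


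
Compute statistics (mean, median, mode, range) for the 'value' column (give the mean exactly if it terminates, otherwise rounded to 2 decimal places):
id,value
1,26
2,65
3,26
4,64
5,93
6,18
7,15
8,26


Data: [26, 65, 26, 64, 93, 18, 15, 26]
Count: 8
Sum: 333
Mean: 333/8 = 41.625
Sorted: [15, 18, 26, 26, 26, 64, 65, 93]
Median: 26.0
Mode: 26 (3 times)
Range: 93 - 15 = 78
Min: 15, Max: 93

mean=41.625, median=26.0, mode=26, range=78
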